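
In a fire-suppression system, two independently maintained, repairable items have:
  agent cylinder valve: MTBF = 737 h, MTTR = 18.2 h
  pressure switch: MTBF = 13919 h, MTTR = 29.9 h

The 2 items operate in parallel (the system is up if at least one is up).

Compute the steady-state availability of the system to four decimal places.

A(agent cylinder valve) = MTBF/(MTBF+MTTR) = 737/(737+18.2) = 0.975900
A(pressure switch) = MTBF/(MTBF+MTTR) = 13919/(13919+29.9) = 0.997856
Parallel availability: 1 − (1 − 0.975900)(1 − 0.997856) = 0.9999

0.9999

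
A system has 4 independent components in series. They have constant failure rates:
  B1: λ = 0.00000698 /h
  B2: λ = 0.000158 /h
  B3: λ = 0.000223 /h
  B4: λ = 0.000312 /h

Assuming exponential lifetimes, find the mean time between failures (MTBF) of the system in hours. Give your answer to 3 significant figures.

1430

Series of exponential components: λ_sys = Σ λ_i
λ_sys = 0.00000698 + 0.000158 + 0.000223 + 0.000312 = 6.9998e-04 /h
MTBF = 1 / λ_sys = 1430 h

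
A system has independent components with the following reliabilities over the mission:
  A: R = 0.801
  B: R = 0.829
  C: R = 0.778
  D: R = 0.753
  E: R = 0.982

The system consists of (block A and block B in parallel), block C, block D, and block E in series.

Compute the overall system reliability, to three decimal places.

0.556

Parallel (A and B): 1 − (1 − 0.80100)(1 − 0.82900) = 0.96597
Series ([0.96597], C, D, and E): 0.96597 × 0.77800 × 0.75300 × 0.98200 = 0.556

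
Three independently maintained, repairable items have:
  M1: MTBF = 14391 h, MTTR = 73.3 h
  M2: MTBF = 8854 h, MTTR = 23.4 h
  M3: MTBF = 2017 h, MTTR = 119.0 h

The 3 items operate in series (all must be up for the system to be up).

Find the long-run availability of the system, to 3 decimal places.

A(M1) = MTBF/(MTBF+MTTR) = 14391/(14391+73.3) = 0.994932
A(M2) = MTBF/(MTBF+MTTR) = 8854/(8854+23.4) = 0.997364
A(M3) = MTBF/(MTBF+MTTR) = 2017/(2017+119.0) = 0.944288
Series availability: 0.994932 × 0.997364 × 0.944288 = 0.937

0.937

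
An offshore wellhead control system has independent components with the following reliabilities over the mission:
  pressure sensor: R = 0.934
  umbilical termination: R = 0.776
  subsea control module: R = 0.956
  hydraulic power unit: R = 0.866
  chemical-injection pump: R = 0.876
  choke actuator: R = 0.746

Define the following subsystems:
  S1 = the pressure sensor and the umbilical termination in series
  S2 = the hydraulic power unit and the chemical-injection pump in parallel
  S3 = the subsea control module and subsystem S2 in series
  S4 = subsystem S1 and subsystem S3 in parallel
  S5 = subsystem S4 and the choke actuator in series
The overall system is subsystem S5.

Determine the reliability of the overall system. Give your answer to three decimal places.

Series (pressure sensor and umbilical termination): 0.93400 × 0.77600 = 0.72478
Parallel (hydraulic power unit and chemical-injection pump): 1 − (1 − 0.86600)(1 − 0.87600) = 0.98338
Series (subsea control module and [0.98338]): 0.95600 × 0.98338 = 0.94011
Parallel ([0.72478] and [0.94011]): 1 − (1 − 0.72478)(1 − 0.94011) = 0.98352
Series ([0.98352] and choke actuator): 0.98352 × 0.74600 = 0.734

0.734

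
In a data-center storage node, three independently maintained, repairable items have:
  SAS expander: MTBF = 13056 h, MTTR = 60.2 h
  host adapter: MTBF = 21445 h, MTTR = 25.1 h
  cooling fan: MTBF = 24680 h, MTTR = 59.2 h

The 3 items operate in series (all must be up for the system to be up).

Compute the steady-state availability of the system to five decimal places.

A(SAS expander) = MTBF/(MTBF+MTTR) = 13056/(13056+60.2) = 0.995410
A(host adapter) = MTBF/(MTBF+MTTR) = 21445/(21445+25.1) = 0.998831
A(cooling fan) = MTBF/(MTBF+MTTR) = 24680/(24680+59.2) = 0.997607
Series availability: 0.995410 × 0.998831 × 0.997607 = 0.99187

0.99187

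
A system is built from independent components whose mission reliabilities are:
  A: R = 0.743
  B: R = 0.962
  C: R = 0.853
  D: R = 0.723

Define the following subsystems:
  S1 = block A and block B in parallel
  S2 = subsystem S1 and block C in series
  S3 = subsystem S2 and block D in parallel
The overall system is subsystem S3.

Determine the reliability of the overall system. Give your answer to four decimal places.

0.9570

Parallel (A and B): 1 − (1 − 0.743000)(1 − 0.962000) = 0.990234
Series ([0.990234] and C): 0.990234 × 0.853000 = 0.844670
Parallel ([0.844670] and D): 1 − (1 − 0.844670)(1 − 0.723000) = 0.9570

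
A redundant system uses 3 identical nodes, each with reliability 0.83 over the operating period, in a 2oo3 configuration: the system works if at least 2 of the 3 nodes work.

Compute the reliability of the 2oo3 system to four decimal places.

R = Σ_{i=2}^{3} C(3,i) p^i (1−p)^{3−i} with p = 0.83
C(3,2)·0.83^2·0.17^1 = 0.351339
C(3,3)·0.83^3·0.17^0 = 0.571787
Sum = 0.9231

0.9231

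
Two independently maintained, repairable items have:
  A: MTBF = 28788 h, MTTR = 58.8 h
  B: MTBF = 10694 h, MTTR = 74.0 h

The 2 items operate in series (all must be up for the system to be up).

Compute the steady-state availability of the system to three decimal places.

0.991

A(A) = MTBF/(MTBF+MTTR) = 28788/(28788+58.8) = 0.997962
A(B) = MTBF/(MTBF+MTTR) = 10694/(10694+74.0) = 0.993128
Series availability: 0.997962 × 0.993128 = 0.991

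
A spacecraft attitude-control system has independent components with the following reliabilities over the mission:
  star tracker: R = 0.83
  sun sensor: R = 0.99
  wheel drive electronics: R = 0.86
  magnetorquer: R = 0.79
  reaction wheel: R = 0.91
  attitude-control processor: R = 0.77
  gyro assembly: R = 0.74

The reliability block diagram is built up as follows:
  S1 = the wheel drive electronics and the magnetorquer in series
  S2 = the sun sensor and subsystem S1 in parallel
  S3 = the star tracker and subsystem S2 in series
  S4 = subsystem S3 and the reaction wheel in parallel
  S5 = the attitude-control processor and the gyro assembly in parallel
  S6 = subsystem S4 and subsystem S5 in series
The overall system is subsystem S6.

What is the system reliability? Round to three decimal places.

0.926

Series (wheel drive electronics and magnetorquer): 0.86000 × 0.79000 = 0.67940
Parallel (sun sensor and [0.67940]): 1 − (1 − 0.99000)(1 − 0.67940) = 0.99679
Series (star tracker and [0.99679]): 0.83000 × 0.99679 = 0.82734
Parallel ([0.82734] and reaction wheel): 1 − (1 − 0.82734)(1 − 0.91000) = 0.98446
Parallel (attitude-control processor and gyro assembly): 1 − (1 − 0.77000)(1 − 0.74000) = 0.94020
Series ([0.98446] and [0.94020]): 0.98446 × 0.94020 = 0.926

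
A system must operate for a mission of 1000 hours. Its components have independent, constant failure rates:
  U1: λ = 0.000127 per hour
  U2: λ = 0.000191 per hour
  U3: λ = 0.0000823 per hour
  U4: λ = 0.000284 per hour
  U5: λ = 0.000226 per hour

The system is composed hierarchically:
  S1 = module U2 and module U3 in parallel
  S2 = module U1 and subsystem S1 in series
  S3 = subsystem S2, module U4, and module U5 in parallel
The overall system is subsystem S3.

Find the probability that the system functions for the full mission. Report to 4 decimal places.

0.9934

R(U1) = exp(−0.000127 × 1000) = 0.880734
R(U2) = exp(−0.000191 × 1000) = 0.826133
R(U3) = exp(−0.0000823 × 1000) = 0.920996
R(U4) = exp(−0.000284 × 1000) = 0.752767
R(U5) = exp(−0.000226 × 1000) = 0.797718
Parallel (U2 and U3): 1 − (1 − 0.826133)(1 − 0.920996) = 0.986264
Series (U1 and [0.986264]): 0.880734 × 0.986264 = 0.868636
Parallel ([0.868636], U4, and U5): 1 − (1 − 0.868636)(1 − 0.752767)(1 − 0.797718) = 0.9934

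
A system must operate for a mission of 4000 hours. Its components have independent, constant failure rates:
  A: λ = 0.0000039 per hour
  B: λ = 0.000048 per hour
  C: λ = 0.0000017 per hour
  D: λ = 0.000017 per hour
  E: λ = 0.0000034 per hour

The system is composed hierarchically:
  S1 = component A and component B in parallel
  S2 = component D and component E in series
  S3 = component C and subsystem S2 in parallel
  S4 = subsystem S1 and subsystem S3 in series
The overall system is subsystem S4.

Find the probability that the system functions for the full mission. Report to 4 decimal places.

0.9968

R(A) = exp(−0.0000039 × 4000) = 0.984521
R(B) = exp(−0.000048 × 4000) = 0.825307
R(C) = exp(−0.0000017 × 4000) = 0.993223
R(D) = exp(−0.000017 × 4000) = 0.934260
R(E) = exp(−0.0000034 × 4000) = 0.986492
Parallel (A and B): 1 − (1 − 0.984521)(1 − 0.825307) = 0.997296
Series (D and E): 0.934260 × 0.986492 = 0.921640
Parallel (C and [0.921640]): 1 − (1 − 0.993223)(1 − 0.921640) = 0.999469
Series ([0.997296] and [0.999469]): 0.997296 × 0.999469 = 0.9968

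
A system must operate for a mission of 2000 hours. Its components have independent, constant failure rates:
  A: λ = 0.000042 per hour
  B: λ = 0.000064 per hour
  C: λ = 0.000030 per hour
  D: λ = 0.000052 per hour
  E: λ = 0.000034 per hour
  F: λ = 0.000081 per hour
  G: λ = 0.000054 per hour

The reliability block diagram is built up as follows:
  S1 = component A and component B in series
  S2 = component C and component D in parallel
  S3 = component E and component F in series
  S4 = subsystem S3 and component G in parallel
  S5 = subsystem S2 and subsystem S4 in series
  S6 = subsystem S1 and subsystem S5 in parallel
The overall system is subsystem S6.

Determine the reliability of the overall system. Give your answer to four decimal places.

R(A) = exp(−0.000042 × 2000) = 0.919431
R(B) = exp(−0.000064 × 2000) = 0.879853
R(C) = exp(−0.000030 × 2000) = 0.941765
R(D) = exp(−0.000052 × 2000) = 0.901225
R(E) = exp(−0.000034 × 2000) = 0.934260
R(F) = exp(−0.000081 × 2000) = 0.850441
R(G) = exp(−0.000054 × 2000) = 0.897628
Series (A and B): 0.919431 × 0.879853 = 0.808964
Parallel (C and D): 1 − (1 − 0.941765)(1 − 0.901225) = 0.994248
Series (E and F): 0.934260 × 0.850441 = 0.794533
Parallel ([0.794533] and G): 1 − (1 − 0.794533)(1 − 0.897628) = 0.978966
Series ([0.994248] and [0.978966]): 0.994248 × 0.978966 = 0.973335
Parallel ([0.808964] and [0.973335]): 1 − (1 − 0.808964)(1 − 0.973335) = 0.9949

0.9949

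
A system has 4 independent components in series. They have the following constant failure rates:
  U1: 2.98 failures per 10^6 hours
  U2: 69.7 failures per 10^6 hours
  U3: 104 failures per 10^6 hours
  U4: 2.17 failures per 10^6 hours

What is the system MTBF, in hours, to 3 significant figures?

5590

Series of exponential components: λ_sys = Σ λ_i
λ_sys = 0.00000298 + 0.0000697 + 0.000104 + 0.00000217 = 1.7885e-04 /h
MTBF = 1 / λ_sys = 5590 h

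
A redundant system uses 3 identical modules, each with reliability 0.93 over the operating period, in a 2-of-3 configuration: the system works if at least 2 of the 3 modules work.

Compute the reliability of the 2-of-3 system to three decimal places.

R = Σ_{i=2}^{3} C(3,i) p^i (1−p)^{3−i} with p = 0.93
C(3,2)·0.93^2·0.07^1 = 0.18163
C(3,3)·0.93^3·0.07^0 = 0.80436
Sum = 0.986

0.986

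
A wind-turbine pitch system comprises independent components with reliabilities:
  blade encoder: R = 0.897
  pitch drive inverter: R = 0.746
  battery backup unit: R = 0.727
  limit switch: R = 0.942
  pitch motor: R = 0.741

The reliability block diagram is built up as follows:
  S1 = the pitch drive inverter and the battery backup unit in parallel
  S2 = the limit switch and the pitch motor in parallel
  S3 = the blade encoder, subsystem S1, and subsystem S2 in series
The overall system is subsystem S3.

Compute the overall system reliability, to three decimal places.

0.822

Parallel (pitch drive inverter and battery backup unit): 1 − (1 − 0.74600)(1 − 0.72700) = 0.93066
Parallel (limit switch and pitch motor): 1 − (1 − 0.94200)(1 − 0.74100) = 0.98498
Series (blade encoder, [0.93066], and [0.98498]): 0.89700 × 0.93066 × 0.98498 = 0.822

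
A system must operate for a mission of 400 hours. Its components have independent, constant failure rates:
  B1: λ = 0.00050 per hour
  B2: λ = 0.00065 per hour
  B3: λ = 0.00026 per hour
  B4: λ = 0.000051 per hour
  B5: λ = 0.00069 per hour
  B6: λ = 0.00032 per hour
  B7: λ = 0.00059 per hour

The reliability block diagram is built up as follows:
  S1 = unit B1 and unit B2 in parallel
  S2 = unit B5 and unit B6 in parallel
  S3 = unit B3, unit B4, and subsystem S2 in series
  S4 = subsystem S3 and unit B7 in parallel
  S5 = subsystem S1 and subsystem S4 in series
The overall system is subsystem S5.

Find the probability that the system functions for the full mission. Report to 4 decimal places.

R(B1) = exp(−0.00050 × 400) = 0.818731
R(B2) = exp(−0.00065 × 400) = 0.771052
R(B3) = exp(−0.00026 × 400) = 0.901225
R(B4) = exp(−0.000051 × 400) = 0.979807
R(B5) = exp(−0.00069 × 400) = 0.758813
R(B6) = exp(−0.00032 × 400) = 0.879853
R(B7) = exp(−0.00059 × 400) = 0.789781
Parallel (B1 and B2): 1 − (1 − 0.818731)(1 − 0.771052) = 0.958499
Parallel (B5 and B6): 1 − (1 − 0.758813)(1 − 0.879853) = 0.971022
Series (B3, B4, and [0.971022]): 0.901225 × 0.979807 × 0.971022 = 0.857438
Parallel ([0.857438] and B7): 1 − (1 − 0.857438)(1 − 0.789781) = 0.970031
Series ([0.958499] and [0.970031]): 0.958499 × 0.970031 = 0.9298

0.9298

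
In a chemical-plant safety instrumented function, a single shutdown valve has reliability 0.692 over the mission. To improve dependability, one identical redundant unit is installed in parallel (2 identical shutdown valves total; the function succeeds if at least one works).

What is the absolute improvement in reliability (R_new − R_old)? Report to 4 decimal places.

R_before = 0.692
R_after = 1 − (1 − 0.692)^2 = 0.9051
ΔR = 0.9051 − 0.692 = 0.2131

0.2131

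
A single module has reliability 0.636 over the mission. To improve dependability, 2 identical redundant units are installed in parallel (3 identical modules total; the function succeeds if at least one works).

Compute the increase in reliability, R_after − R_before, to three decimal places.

0.316

R_before = 0.636
R_after = 1 − (1 − 0.636)^3 = 0.952
ΔR = 0.952 − 0.636 = 0.316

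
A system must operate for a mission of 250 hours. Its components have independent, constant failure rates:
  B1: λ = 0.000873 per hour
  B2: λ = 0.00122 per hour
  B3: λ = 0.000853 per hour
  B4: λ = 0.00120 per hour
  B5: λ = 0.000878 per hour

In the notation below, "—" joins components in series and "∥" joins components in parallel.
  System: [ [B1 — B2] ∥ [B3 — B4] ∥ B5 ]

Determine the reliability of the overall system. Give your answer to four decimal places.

0.9678

R(B1) = exp(−0.000873 × 250) = 0.803924
R(B2) = exp(−0.00122 × 250) = 0.737123
R(B3) = exp(−0.000853 × 250) = 0.807954
R(B4) = exp(−0.00120 × 250) = 0.740818
R(B5) = exp(−0.000878 × 250) = 0.802920
Series (B1 and B2): 0.803924 × 0.737123 = 0.592591
Series (B3 and B4): 0.807954 × 0.740818 = 0.598547
Parallel ([0.592591], [0.598547], and B5): 1 − (1 − 0.592591)(1 − 0.598547)(1 − 0.802920) = 0.9678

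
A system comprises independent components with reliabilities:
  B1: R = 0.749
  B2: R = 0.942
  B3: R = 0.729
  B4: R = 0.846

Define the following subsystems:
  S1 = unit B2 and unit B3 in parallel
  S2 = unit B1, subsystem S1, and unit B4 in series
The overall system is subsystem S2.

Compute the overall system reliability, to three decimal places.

Parallel (B2 and B3): 1 − (1 − 0.94200)(1 − 0.72900) = 0.98428
Series (B1, [0.98428], and B4): 0.74900 × 0.98428 × 0.84600 = 0.624

0.624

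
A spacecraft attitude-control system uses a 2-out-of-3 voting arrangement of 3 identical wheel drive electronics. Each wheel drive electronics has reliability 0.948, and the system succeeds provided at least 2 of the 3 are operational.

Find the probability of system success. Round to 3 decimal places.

0.992

R = Σ_{i=2}^{3} C(3,i) p^i (1−p)^{3−i} with p = 0.948
C(3,2)·0.948^2·0.052^1 = 0.14020
C(3,3)·0.948^3·0.052^0 = 0.85197
Sum = 0.992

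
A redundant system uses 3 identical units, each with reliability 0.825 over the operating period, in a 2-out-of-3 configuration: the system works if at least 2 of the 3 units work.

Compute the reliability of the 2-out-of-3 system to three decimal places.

0.919

R = Σ_{i=2}^{3} C(3,i) p^i (1−p)^{3−i} with p = 0.825
C(3,2)·0.825^2·0.175^1 = 0.35733
C(3,3)·0.825^3·0.175^0 = 0.56152
Sum = 0.919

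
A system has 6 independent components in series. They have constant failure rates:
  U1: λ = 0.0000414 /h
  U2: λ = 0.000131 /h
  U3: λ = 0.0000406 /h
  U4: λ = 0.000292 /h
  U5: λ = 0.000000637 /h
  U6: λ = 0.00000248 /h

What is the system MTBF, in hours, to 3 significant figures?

1970

Series of exponential components: λ_sys = Σ λ_i
λ_sys = 0.0000414 + 0.000131 + 0.0000406 + 0.000292 + 0.000000637 + 0.00000248 = 5.0812e-04 /h
MTBF = 1 / λ_sys = 1970 h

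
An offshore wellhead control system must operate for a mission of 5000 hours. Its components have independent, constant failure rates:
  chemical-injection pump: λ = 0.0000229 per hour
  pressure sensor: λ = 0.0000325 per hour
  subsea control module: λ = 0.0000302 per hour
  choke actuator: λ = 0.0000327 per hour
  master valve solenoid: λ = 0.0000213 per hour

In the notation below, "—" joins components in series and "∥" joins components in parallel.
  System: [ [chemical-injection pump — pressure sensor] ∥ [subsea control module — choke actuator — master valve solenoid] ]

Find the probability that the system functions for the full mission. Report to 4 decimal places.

R(chemical-injection pump) = exp(−0.0000229 × 5000) = 0.891812
R(pressure sensor) = exp(−0.0000325 × 5000) = 0.850016
R(subsea control module) = exp(−0.0000302 × 5000) = 0.859848
R(choke actuator) = exp(−0.0000327 × 5000) = 0.849166
R(master valve solenoid) = exp(−0.0000213 × 5000) = 0.898975
Series (chemical-injection pump and pressure sensor): 0.891812 × 0.850016 = 0.758054
Series (subsea control module, choke actuator, and master valve solenoid): 0.859848 × 0.849166 × 0.898975 = 0.656390
Parallel ([0.758054] and [0.656390]): 1 − (1 − 0.758054)(1 − 0.656390) = 0.9169

0.9169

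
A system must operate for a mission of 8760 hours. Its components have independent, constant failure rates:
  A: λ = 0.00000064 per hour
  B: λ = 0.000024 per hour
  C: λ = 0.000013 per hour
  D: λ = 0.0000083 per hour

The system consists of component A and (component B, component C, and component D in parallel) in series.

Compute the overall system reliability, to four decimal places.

R(A) = exp(−0.00000064 × 8760) = 0.994409
R(B) = exp(−0.000024 × 8760) = 0.810390
R(C) = exp(−0.000013 × 8760) = 0.892365
R(D) = exp(−0.0000083 × 8760) = 0.929872
Parallel (B, C, and D): 1 − (1 − 0.810390)(1 − 0.892365)(1 − 0.929872) = 0.998569
Series (A and [0.998569]): 0.994409 × 0.998569 = 0.9930

0.9930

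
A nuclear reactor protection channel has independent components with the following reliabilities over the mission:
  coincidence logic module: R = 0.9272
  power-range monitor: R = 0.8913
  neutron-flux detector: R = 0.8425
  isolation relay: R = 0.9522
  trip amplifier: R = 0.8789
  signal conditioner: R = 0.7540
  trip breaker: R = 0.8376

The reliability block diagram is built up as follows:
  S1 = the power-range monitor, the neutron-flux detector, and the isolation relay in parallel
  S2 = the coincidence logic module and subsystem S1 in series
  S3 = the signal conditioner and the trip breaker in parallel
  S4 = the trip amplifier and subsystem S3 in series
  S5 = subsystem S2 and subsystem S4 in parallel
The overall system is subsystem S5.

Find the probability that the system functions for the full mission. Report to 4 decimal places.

0.9885

Parallel (power-range monitor, neutron-flux detector, and isolation relay): 1 − (1 − 0.891300)(1 − 0.842500)(1 − 0.952200) = 0.999182
Series (coincidence logic module and [0.999182]): 0.927200 × 0.999182 = 0.926442
Parallel (signal conditioner and trip breaker): 1 − (1 − 0.754000)(1 − 0.837600) = 0.960050
Series (trip amplifier and [0.960050]): 0.878900 × 0.960050 = 0.843788
Parallel ([0.926442] and [0.843788]): 1 − (1 − 0.926442)(1 − 0.843788) = 0.9885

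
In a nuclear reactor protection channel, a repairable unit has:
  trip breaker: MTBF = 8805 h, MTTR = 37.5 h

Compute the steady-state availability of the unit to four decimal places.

0.9958

A(trip breaker) = MTBF/(MTBF+MTTR) = 8805/(8805+37.5) = 0.9958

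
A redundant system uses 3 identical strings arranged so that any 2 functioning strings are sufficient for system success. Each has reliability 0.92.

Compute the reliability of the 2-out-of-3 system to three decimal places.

0.982

R = Σ_{i=2}^{3} C(3,i) p^i (1−p)^{3−i} with p = 0.92
C(3,2)·0.92^2·0.08^1 = 0.20314
C(3,3)·0.92^3·0.08^0 = 0.77869
Sum = 0.982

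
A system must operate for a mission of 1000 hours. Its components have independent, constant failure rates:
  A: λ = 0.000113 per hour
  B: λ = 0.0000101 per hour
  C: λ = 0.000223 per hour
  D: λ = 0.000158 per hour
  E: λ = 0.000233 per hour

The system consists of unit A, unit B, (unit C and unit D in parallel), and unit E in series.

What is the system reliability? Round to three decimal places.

0.680

R(A) = exp(−0.000113 × 1000) = 0.89315
R(B) = exp(−0.0000101 × 1000) = 0.98995
R(C) = exp(−0.000223 × 1000) = 0.80011
R(D) = exp(−0.000158 × 1000) = 0.85385
R(E) = exp(−0.000233 × 1000) = 0.79215
Parallel (C and D): 1 − (1 − 0.80011)(1 − 0.85385) = 0.97079
Series (A, B, [0.97079], and E): 0.89315 × 0.98995 × 0.97079 × 0.79215 = 0.680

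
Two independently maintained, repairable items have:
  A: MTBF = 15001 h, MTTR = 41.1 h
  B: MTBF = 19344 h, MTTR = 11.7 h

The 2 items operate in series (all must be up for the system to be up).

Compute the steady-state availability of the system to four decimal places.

A(A) = MTBF/(MTBF+MTTR) = 15001/(15001+41.1) = 0.997268
A(B) = MTBF/(MTBF+MTTR) = 19344/(19344+11.7) = 0.999396
Series availability: 0.997268 × 0.999396 = 0.9967

0.9967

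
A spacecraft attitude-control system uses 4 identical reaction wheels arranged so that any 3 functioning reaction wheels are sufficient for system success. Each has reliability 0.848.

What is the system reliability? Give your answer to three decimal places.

0.888

R = Σ_{i=3}^{4} C(4,i) p^i (1−p)^{4−i} with p = 0.848
C(4,3)·0.848^3·0.152^1 = 0.37076
C(4,4)·0.848^4·0.152^0 = 0.51711
Sum = 0.888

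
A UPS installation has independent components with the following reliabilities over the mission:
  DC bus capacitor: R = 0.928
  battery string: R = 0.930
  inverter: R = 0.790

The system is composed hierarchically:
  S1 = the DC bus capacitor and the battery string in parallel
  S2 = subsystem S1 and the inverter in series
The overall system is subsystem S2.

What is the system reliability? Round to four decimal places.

Parallel (DC bus capacitor and battery string): 1 − (1 − 0.928000)(1 − 0.930000) = 0.994960
Series ([0.994960] and inverter): 0.994960 × 0.790000 = 0.7860

0.7860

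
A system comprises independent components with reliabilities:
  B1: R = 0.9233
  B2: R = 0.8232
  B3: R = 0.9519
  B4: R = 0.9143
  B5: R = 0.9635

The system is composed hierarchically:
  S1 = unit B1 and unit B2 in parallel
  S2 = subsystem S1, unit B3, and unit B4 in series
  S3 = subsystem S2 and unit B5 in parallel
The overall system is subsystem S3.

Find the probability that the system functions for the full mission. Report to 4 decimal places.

Parallel (B1 and B2): 1 − (1 − 0.923300)(1 − 0.823200) = 0.986439
Series ([0.986439], B3, and B4): 0.986439 × 0.951900 × 0.914300 = 0.858520
Parallel ([0.858520] and B5): 1 − (1 − 0.858520)(1 − 0.963500) = 0.9948

0.9948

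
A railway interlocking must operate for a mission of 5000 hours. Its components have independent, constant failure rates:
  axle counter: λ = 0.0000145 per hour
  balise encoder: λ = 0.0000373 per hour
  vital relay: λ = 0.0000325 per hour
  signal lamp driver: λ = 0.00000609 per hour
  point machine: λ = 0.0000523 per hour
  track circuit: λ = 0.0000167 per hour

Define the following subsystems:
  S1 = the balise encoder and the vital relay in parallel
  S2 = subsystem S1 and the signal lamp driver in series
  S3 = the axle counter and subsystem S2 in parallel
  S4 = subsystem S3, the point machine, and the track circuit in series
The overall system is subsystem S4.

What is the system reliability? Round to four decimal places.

0.7055

R(axle counter) = exp(−0.0000145 × 5000) = 0.930066
R(balise encoder) = exp(−0.0000373 × 5000) = 0.829859
R(vital relay) = exp(−0.0000325 × 5000) = 0.850016
R(signal lamp driver) = exp(−0.00000609 × 5000) = 0.970009
R(point machine) = exp(−0.0000523 × 5000) = 0.769896
R(track circuit) = exp(−0.0000167 × 5000) = 0.919891
Parallel (balise encoder and vital relay): 1 − (1 − 0.829859)(1 − 0.850016) = 0.974482
Series ([0.974482] and signal lamp driver): 0.974482 × 0.970009 = 0.945256
Parallel (axle counter and [0.945256]): 1 − (1 − 0.930066)(1 − 0.945256) = 0.996172
Series ([0.996172], point machine, and track circuit): 0.996172 × 0.769896 × 0.919891 = 0.7055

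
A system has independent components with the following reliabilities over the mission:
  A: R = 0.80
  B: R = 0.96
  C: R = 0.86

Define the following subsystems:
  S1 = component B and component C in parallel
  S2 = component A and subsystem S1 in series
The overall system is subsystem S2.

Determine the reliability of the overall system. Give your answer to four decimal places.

0.7955

Parallel (B and C): 1 − (1 − 0.960000)(1 − 0.860000) = 0.994400
Series (A and [0.994400]): 0.800000 × 0.994400 = 0.7955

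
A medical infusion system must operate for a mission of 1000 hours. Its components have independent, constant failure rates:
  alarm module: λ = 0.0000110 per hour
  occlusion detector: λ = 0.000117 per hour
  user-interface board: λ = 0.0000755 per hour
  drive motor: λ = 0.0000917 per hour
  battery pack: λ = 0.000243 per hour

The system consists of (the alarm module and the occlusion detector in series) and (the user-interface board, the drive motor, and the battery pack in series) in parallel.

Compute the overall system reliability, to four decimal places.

R(alarm module) = exp(−0.0000110 × 1000) = 0.989060
R(occlusion detector) = exp(−0.000117 × 1000) = 0.889585
R(user-interface board) = exp(−0.0000755 × 1000) = 0.927280
R(drive motor) = exp(−0.0000917 × 1000) = 0.912379
R(battery pack) = exp(−0.000243 × 1000) = 0.784272
Series (alarm module and occlusion detector): 0.989060 × 0.889585 = 0.879853
Series (user-interface board, drive motor, and battery pack): 0.927280 × 0.912379 × 0.784272 = 0.663518
Parallel ([0.879853] and [0.663518]): 1 − (1 − 0.879853)(1 − 0.663518) = 0.9596

0.9596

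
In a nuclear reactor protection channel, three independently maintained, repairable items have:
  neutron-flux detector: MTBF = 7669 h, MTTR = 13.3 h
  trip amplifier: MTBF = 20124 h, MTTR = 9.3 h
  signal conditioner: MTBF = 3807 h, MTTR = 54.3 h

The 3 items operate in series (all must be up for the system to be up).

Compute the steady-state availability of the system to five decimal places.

0.98378

A(neutron-flux detector) = MTBF/(MTBF+MTTR) = 7669/(7669+13.3) = 0.998269
A(trip amplifier) = MTBF/(MTBF+MTTR) = 20124/(20124+9.3) = 0.999538
A(signal conditioner) = MTBF/(MTBF+MTTR) = 3807/(3807+54.3) = 0.985937
Series availability: 0.998269 × 0.999538 × 0.985937 = 0.98378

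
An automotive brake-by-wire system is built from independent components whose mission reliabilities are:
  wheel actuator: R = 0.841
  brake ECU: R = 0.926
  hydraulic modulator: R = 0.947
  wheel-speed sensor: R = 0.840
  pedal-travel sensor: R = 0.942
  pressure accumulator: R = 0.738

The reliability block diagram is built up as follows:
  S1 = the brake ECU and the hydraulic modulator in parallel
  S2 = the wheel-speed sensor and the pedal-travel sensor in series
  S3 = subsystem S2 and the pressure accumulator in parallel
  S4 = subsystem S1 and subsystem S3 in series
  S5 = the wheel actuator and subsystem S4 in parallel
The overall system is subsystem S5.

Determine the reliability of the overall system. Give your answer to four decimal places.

Parallel (brake ECU and hydraulic modulator): 1 − (1 − 0.926000)(1 − 0.947000) = 0.996078
Series (wheel-speed sensor and pedal-travel sensor): 0.840000 × 0.942000 = 0.791280
Parallel ([0.791280] and pressure accumulator): 1 − (1 − 0.791280)(1 − 0.738000) = 0.945315
Series ([0.996078] and [0.945315]): 0.996078 × 0.945315 = 0.941607
Parallel (wheel actuator and [0.941607]): 1 − (1 − 0.841000)(1 − 0.941607) = 0.9907

0.9907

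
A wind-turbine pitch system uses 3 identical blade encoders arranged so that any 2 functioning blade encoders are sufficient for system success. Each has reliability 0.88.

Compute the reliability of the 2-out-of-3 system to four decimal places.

0.9603

R = Σ_{i=2}^{3} C(3,i) p^i (1−p)^{3−i} with p = 0.88
C(3,2)·0.88^2·0.12^1 = 0.278784
C(3,3)·0.88^3·0.12^0 = 0.681472
Sum = 0.9603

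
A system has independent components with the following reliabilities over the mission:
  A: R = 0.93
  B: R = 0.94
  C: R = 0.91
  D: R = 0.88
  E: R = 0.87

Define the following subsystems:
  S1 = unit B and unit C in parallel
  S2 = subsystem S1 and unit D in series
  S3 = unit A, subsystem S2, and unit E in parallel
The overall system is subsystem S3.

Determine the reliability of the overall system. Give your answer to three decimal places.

0.999

Parallel (B and C): 1 − (1 − 0.94000)(1 − 0.91000) = 0.99460
Series ([0.99460] and D): 0.99460 × 0.88000 = 0.87525
Parallel (A, [0.87525], and E): 1 − (1 − 0.93000)(1 − 0.87525)(1 − 0.87000) = 0.999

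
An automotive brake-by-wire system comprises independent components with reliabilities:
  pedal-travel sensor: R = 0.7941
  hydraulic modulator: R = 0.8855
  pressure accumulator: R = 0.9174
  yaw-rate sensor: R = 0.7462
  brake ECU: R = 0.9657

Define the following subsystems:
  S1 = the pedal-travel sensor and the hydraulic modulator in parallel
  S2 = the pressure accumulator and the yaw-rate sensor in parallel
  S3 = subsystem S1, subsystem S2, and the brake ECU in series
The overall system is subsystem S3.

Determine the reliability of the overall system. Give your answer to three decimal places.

Parallel (pedal-travel sensor and hydraulic modulator): 1 − (1 − 0.79410)(1 − 0.88550) = 0.97642
Parallel (pressure accumulator and yaw-rate sensor): 1 − (1 − 0.91740)(1 − 0.74620) = 0.97904
Series ([0.97642], [0.97904], and brake ECU): 0.97642 × 0.97904 × 0.96570 = 0.923

0.923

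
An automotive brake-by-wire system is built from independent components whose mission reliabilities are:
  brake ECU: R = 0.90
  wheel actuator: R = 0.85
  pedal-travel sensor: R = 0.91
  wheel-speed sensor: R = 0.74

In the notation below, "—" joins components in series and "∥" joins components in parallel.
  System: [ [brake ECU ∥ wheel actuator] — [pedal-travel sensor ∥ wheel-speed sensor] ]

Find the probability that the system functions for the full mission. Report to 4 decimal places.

0.9620

Parallel (brake ECU and wheel actuator): 1 − (1 − 0.900000)(1 − 0.850000) = 0.985000
Parallel (pedal-travel sensor and wheel-speed sensor): 1 − (1 − 0.910000)(1 − 0.740000) = 0.976600
Series ([0.985000] and [0.976600]): 0.985000 × 0.976600 = 0.9620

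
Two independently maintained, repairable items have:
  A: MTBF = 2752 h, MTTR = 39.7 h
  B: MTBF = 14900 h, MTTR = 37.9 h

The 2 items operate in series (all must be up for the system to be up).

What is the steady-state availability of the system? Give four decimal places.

A(A) = MTBF/(MTBF+MTTR) = 2752/(2752+39.7) = 0.985779
A(B) = MTBF/(MTBF+MTTR) = 14900/(14900+37.9) = 0.997463
Series availability: 0.985779 × 0.997463 = 0.9833

0.9833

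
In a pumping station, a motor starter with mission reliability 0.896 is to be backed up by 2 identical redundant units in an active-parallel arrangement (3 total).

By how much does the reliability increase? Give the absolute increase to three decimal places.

R_before = 0.896
R_after = 1 − (1 − 0.896)^3 = 0.999
ΔR = 0.999 − 0.896 = 0.103

0.103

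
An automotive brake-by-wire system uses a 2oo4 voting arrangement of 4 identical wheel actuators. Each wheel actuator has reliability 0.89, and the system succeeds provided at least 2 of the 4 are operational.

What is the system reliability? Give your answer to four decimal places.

R = Σ_{i=2}^{4} C(4,i) p^i (1−p)^{4−i} with p = 0.89
C(4,2)·0.89^2·0.11^2 = 0.057506
C(4,3)·0.89^3·0.11^1 = 0.310186
C(4,4)·0.89^4·0.11^0 = 0.627422
Sum = 0.9951

0.9951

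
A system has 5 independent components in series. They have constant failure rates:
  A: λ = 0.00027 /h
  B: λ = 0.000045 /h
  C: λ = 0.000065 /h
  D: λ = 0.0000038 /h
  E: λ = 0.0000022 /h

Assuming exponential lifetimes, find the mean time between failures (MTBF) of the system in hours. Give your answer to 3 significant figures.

2590

Series of exponential components: λ_sys = Σ λ_i
λ_sys = 0.00027 + 0.000045 + 0.000065 + 0.0000038 + 0.0000022 = 3.8600e-04 /h
MTBF = 1 / λ_sys = 2590 h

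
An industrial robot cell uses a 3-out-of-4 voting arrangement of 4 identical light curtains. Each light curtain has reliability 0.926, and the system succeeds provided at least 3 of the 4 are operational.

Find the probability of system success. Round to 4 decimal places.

R = Σ_{i=3}^{4} C(4,i) p^i (1−p)^{4−i} with p = 0.926
C(4,3)·0.926^3·0.074^1 = 0.235031
C(4,4)·0.926^4·0.074^0 = 0.735265
Sum = 0.9703

0.9703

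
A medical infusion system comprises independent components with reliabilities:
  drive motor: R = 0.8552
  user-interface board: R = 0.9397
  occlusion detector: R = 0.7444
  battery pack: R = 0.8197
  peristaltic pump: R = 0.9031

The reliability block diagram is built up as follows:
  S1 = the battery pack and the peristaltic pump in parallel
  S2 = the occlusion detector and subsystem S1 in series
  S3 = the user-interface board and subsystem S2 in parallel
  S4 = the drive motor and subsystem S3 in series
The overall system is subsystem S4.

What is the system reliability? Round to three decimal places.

Parallel (battery pack and peristaltic pump): 1 − (1 − 0.81970)(1 − 0.90310) = 0.98253
Series (occlusion detector and [0.98253]): 0.74440 × 0.98253 = 0.73140
Parallel (user-interface board and [0.73140]): 1 − (1 − 0.93970)(1 − 0.73140) = 0.98380
Series (drive motor and [0.98380]): 0.85520 × 0.98380 = 0.841

0.841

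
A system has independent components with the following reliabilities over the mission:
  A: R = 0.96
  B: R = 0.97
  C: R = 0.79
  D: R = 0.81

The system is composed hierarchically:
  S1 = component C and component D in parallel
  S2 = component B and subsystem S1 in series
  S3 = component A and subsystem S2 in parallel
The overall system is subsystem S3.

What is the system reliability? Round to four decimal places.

0.9973

Parallel (C and D): 1 − (1 − 0.790000)(1 − 0.810000) = 0.960100
Series (B and [0.960100]): 0.970000 × 0.960100 = 0.931297
Parallel (A and [0.931297]): 1 − (1 − 0.960000)(1 − 0.931297) = 0.9973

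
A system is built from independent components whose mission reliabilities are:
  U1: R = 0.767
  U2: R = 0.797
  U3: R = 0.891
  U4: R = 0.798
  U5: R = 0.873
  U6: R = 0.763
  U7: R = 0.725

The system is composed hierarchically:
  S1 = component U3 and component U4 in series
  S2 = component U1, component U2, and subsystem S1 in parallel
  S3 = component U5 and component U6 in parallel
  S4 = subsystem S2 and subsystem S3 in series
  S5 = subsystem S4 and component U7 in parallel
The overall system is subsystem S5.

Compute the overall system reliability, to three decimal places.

Series (U3 and U4): 0.89100 × 0.79800 = 0.71102
Parallel (U1, U2, and [0.71102]): 1 − (1 − 0.76700)(1 − 0.79700)(1 − 0.71102) = 0.98633
Parallel (U5 and U6): 1 − (1 − 0.87300)(1 − 0.76300) = 0.96990
Series ([0.98633] and [0.96990]): 0.98633 × 0.96990 = 0.95664
Parallel ([0.95664] and U7): 1 − (1 − 0.95664)(1 − 0.72500) = 0.988

0.988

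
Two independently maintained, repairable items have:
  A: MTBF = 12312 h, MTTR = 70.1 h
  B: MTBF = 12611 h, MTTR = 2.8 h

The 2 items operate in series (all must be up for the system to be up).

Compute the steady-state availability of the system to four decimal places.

A(A) = MTBF/(MTBF+MTTR) = 12312/(12312+70.1) = 0.994339
A(B) = MTBF/(MTBF+MTTR) = 12611/(12611+2.8) = 0.999778
Series availability: 0.994339 × 0.999778 = 0.9941

0.9941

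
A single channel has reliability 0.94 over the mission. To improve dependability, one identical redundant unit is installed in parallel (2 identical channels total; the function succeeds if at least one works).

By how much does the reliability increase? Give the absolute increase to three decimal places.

0.056

R_before = 0.94
R_after = 1 − (1 − 0.94)^2 = 0.996
ΔR = 0.996 − 0.94 = 0.056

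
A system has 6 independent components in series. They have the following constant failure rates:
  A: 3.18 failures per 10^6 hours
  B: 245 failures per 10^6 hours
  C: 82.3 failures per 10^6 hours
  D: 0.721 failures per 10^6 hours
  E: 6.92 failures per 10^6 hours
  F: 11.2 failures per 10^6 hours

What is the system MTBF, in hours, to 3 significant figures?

Series of exponential components: λ_sys = Σ λ_i
λ_sys = 0.00000318 + 0.000245 + 0.0000823 + 0.000000721 + 0.00000692 + 0.0000112 = 3.4932e-04 /h
MTBF = 1 / λ_sys = 2860 h

2860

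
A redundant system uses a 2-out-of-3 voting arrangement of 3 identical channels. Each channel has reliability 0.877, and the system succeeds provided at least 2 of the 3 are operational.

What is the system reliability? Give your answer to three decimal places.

0.958

R = Σ_{i=2}^{3} C(3,i) p^i (1−p)^{3−i} with p = 0.877
C(3,2)·0.877^2·0.123^1 = 0.28381
C(3,3)·0.877^3·0.123^0 = 0.67453
Sum = 0.958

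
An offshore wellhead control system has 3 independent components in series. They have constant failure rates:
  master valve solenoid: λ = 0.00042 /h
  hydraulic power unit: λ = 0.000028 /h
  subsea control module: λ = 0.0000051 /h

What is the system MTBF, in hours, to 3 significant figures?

Series of exponential components: λ_sys = Σ λ_i
λ_sys = 0.00042 + 0.000028 + 0.0000051 = 4.5310e-04 /h
MTBF = 1 / λ_sys = 2210 h

2210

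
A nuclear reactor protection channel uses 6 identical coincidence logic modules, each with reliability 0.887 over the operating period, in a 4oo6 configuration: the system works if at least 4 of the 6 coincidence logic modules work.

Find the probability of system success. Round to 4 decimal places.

R = Σ_{i=4}^{6} C(6,i) p^i (1−p)^{6−i} with p = 0.887
C(6,4)·0.887^4·0.113^2 = 0.118561
C(6,5)·0.887^5·0.113^1 = 0.372261
C(6,6)·0.887^6·0.113^0 = 0.487014
Sum = 0.9778

0.9778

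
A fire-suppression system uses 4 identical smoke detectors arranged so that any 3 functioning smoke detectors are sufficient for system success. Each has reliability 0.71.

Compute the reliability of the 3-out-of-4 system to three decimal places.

0.669

R = Σ_{i=3}^{4} C(4,i) p^i (1−p)^{4−i} with p = 0.71
C(4,3)·0.71^3·0.29^1 = 0.41518
C(4,4)·0.71^4·0.29^0 = 0.25412
Sum = 0.669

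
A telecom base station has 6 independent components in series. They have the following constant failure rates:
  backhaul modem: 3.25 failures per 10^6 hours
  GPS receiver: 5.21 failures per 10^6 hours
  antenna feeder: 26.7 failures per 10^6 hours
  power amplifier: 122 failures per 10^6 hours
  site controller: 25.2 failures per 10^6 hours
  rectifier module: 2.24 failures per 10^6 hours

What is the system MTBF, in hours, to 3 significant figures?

Series of exponential components: λ_sys = Σ λ_i
λ_sys = 0.00000325 + 0.00000521 + 0.0000267 + 0.000122 + 0.0000252 + 0.00000224 = 1.8460e-04 /h
MTBF = 1 / λ_sys = 5420 h

5420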